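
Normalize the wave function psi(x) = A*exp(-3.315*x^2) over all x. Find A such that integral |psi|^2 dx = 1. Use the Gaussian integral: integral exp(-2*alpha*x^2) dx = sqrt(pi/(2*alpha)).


integral |psi|^2 dx = A^2 * sqrt(pi/(2*alpha)) = 1
A^2 = sqrt(2*alpha/pi)
= sqrt(2 * 3.315 / pi)
= 1.45272
A = sqrt(1.45272)
= 1.2053

1.2053


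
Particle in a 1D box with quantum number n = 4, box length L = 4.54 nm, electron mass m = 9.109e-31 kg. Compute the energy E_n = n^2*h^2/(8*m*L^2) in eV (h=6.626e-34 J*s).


E = n^2 * h^2 / (8 * m * L^2)
= 4^2 * (6.626e-34)^2 / (8 * 9.109e-31 * (4.54e-9)^2)
= 16 * 4.3904e-67 / (8 * 9.109e-31 * 2.0612e-17)
= 4.6768e-20 J
= 0.2919 eV

0.2919


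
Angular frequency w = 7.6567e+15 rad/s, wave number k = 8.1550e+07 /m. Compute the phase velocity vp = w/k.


vp = w / k
= 7.6567e+15 / 8.1550e+07
= 9.3890e+07 m/s

9.3890e+07


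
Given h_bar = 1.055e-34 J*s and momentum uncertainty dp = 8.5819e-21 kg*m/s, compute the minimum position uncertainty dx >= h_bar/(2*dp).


dx = h_bar / (2 * dp)
= 1.055e-34 / (2 * 8.5819e-21)
= 1.055e-34 / 1.7164e-20
= 6.1467e-15 m

6.1467e-15


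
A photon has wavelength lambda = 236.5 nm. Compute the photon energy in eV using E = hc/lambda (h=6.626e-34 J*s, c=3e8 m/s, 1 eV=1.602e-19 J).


E = hc / lambda
= (6.626e-34)(3e8) / (236.5e-9)
= 1.9878e-25 / 2.3650e-07
= 8.4051e-19 J
Converting to eV: 8.4051e-19 / 1.602e-19
= 5.2466 eV

5.2466


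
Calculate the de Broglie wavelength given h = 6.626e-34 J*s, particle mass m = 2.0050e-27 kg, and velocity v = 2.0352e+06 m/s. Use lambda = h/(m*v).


lambda = h / (m * v)
= 6.626e-34 / (2.0050e-27 * 2.0352e+06)
= 6.626e-34 / 4.0806e-21
= 1.6238e-13 m

1.6238e-13


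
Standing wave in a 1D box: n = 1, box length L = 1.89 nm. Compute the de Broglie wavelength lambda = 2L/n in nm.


lambda = 2L / n
= 2 * 1.89 / 1
= 3.78 / 1
= 3.78 nm

3.78


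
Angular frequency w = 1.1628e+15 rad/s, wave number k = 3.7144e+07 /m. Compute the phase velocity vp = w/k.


vp = w / k
= 1.1628e+15 / 3.7144e+07
= 3.1305e+07 m/s

3.1305e+07


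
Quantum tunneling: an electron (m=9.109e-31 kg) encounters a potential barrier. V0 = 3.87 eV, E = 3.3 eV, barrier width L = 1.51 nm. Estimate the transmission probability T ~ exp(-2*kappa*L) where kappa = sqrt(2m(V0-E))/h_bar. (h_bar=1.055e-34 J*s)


V0 - E = 0.57 eV = 9.1314e-20 J
kappa = sqrt(2 * m * (V0-E)) / h_bar
= sqrt(2 * 9.109e-31 * 9.1314e-20) / 1.055e-34
= 3.8660e+09 /m
2*kappa*L = 2 * 3.8660e+09 * 1.51e-9
= 11.6754
T = exp(-11.6754) = 8.499978e-06

8.499978e-06


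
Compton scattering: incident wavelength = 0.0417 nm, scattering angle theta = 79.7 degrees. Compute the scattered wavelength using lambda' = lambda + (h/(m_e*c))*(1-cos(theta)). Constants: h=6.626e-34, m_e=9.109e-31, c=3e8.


Compton wavelength: h/(m_e*c) = 2.4247e-12 m
d_lambda = 2.4247e-12 * (1 - cos(79.7 deg))
= 2.4247e-12 * 0.821198
= 1.9912e-12 m = 0.001991 nm
lambda' = 0.0417 + 0.001991
= 0.043691 nm

0.043691


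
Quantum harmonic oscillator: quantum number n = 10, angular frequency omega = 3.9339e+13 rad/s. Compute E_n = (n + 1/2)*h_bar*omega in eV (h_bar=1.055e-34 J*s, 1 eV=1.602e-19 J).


E = (n + 1/2) * h_bar * omega
= (10 + 0.5) * 1.055e-34 * 3.9339e+13
= 10.5 * 4.1503e-21
= 4.3578e-20 J
= 0.272 eV

0.272


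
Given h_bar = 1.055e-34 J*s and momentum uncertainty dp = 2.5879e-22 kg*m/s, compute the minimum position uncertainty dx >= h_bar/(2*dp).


dx = h_bar / (2 * dp)
= 1.055e-34 / (2 * 2.5879e-22)
= 1.055e-34 / 5.1758e-22
= 2.0383e-13 m

2.0383e-13


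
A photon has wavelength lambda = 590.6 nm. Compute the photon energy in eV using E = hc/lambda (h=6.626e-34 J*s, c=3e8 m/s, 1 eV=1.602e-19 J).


E = hc / lambda
= (6.626e-34)(3e8) / (590.6e-9)
= 1.9878e-25 / 5.9060e-07
= 3.3657e-19 J
Converting to eV: 3.3657e-19 / 1.602e-19
= 2.101 eV

2.101


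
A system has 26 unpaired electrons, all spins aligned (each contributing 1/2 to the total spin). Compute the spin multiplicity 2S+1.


Total spin S = N * (1/2) = 26 * 0.5 = 13.0
Spin multiplicity = 2S + 1
= 2 * 13.0 + 1
= 27

27


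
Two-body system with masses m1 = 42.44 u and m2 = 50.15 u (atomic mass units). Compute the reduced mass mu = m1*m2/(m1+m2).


mu = m1 * m2 / (m1 + m2)
= 42.44 * 50.15 / (42.44 + 50.15)
= 2128.366 / 92.59
= 22.987 u

22.987


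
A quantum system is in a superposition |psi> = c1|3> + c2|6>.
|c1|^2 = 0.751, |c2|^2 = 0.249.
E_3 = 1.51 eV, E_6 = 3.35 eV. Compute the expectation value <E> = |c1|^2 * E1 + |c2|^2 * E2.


<E> = |c1|^2 * E1 + |c2|^2 * E2
= 0.751 * 1.51 + 0.249 * 3.35
= 1.134 + 0.8342
= 1.9682 eV

1.9682


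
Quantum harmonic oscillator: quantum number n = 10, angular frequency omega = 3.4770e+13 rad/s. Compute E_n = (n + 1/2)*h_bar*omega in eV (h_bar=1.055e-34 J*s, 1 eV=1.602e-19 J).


E = (n + 1/2) * h_bar * omega
= (10 + 0.5) * 1.055e-34 * 3.4770e+13
= 10.5 * 3.6682e-21
= 3.8516e-20 J
= 0.2404 eV

0.2404


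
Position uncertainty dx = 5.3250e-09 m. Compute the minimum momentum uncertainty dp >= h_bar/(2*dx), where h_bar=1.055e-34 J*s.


dp = h_bar / (2 * dx)
= 1.055e-34 / (2 * 5.3250e-09)
= 1.055e-34 / 1.0650e-08
= 9.9061e-27 kg*m/s

9.9061e-27


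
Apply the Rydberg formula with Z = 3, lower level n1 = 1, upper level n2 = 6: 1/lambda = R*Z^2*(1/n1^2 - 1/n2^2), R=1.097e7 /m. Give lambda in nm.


1/lambda = R * Z^2 * (1/n1^2 - 1/n2^2)
= 1.097e7 * 3^2 * (1/1^2 - 1/6^2)
= 1.097e7 * 9 * (1.0 - 0.027778)
= 9.5988e+07 /m
lambda = 1 / 9.5988e+07
= 10.418 nm

10.418


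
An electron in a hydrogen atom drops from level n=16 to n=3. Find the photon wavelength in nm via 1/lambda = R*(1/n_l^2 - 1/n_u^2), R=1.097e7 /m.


1/lambda = R * (1/n_l^2 - 1/n_u^2)
= 1.097e7 * (1/3^2 - 1/16^2)
= 1.097e7 * (0.111111 - 0.003906)
= 1.097e7 * 0.107205
= 1.1760e+06 /m
lambda = 1 / 1.1760e+06 = 850.3131 nm

850.3131


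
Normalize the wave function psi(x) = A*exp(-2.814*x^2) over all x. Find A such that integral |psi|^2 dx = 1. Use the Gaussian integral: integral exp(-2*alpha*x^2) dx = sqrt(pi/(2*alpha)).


integral |psi|^2 dx = A^2 * sqrt(pi/(2*alpha)) = 1
A^2 = sqrt(2*alpha/pi)
= sqrt(2 * 2.814 / pi)
= 1.33845
A = sqrt(1.33845)
= 1.1569

1.1569


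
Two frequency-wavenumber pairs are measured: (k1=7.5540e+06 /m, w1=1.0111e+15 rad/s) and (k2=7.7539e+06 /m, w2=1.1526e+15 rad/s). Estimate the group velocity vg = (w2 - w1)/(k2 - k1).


vg = (w2 - w1) / (k2 - k1)
= (1.1526e+15 - 1.0111e+15) / (7.7539e+06 - 7.5540e+06)
= 1.4150e+14 / 1.9990e+05
= 7.0785e+08 m/s

7.0785e+08


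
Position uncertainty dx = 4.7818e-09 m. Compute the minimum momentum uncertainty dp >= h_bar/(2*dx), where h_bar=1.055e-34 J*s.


dp = h_bar / (2 * dx)
= 1.055e-34 / (2 * 4.7818e-09)
= 1.055e-34 / 9.5636e-09
= 1.1031e-26 kg*m/s

1.1031e-26


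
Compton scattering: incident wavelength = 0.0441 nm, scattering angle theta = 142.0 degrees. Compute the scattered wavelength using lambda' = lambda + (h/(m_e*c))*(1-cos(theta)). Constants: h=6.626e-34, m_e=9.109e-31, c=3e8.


Compton wavelength: h/(m_e*c) = 2.4247e-12 m
d_lambda = 2.4247e-12 * (1 - cos(142.0 deg))
= 2.4247e-12 * 1.788011
= 4.3354e-12 m = 0.004335 nm
lambda' = 0.0441 + 0.004335
= 0.048435 nm

0.048435


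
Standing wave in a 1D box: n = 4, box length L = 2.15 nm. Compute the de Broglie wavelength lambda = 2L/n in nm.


lambda = 2L / n
= 2 * 2.15 / 4
= 4.3 / 4
= 1.075 nm

1.075


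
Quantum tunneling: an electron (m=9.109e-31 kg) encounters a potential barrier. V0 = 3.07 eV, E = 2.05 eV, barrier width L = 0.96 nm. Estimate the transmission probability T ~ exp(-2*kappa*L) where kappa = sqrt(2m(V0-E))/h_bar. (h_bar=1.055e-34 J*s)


V0 - E = 1.02 eV = 1.6340e-19 J
kappa = sqrt(2 * m * (V0-E)) / h_bar
= sqrt(2 * 9.109e-31 * 1.6340e-19) / 1.055e-34
= 5.1717e+09 /m
2*kappa*L = 2 * 5.1717e+09 * 0.96e-9
= 9.9296
T = exp(-9.9296) = 4.871272e-05

4.871272e-05


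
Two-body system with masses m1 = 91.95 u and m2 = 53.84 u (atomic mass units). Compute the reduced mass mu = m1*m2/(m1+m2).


mu = m1 * m2 / (m1 + m2)
= 91.95 * 53.84 / (91.95 + 53.84)
= 4950.588 / 145.79
= 33.957 u

33.957


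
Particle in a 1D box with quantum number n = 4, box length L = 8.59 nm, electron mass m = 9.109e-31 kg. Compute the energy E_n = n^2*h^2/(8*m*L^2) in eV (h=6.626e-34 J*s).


E = n^2 * h^2 / (8 * m * L^2)
= 4^2 * (6.626e-34)^2 / (8 * 9.109e-31 * (8.59e-9)^2)
= 16 * 4.3904e-67 / (8 * 9.109e-31 * 7.3788e-17)
= 1.3064e-20 J
= 0.0815 eV

0.0815


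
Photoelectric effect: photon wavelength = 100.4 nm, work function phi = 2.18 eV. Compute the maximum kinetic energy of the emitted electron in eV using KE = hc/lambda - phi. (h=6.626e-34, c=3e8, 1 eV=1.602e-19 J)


E_photon = hc / lambda
= (6.626e-34)(3e8) / (100.4e-9)
= 1.9799e-18 J
= 12.3588 eV
KE = E_photon - phi
= 12.3588 - 2.18
= 10.1788 eV

10.1788


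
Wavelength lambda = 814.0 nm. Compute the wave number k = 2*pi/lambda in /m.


k = 2 * pi / lambda
= 6.2832 / (814.0e-9)
= 6.2832 / 8.1400e-07
= 7.7189e+06 /m

7.7189e+06


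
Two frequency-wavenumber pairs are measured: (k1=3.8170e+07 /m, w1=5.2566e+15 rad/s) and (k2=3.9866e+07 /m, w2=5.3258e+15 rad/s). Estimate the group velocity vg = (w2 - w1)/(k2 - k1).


vg = (w2 - w1) / (k2 - k1)
= (5.3258e+15 - 5.2566e+15) / (3.9866e+07 - 3.8170e+07)
= 6.9200e+13 / 1.6960e+06
= 4.0802e+07 m/s

4.0802e+07


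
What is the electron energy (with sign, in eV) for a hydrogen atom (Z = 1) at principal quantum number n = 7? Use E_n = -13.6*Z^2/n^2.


E_n = -13.6 * Z^2 / n^2
= -13.6 * 1^2 / 7^2
= -13.6 * 1 / 49
= -0.2776 eV

-0.2776


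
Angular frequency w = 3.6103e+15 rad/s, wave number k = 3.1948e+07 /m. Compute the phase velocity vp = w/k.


vp = w / k
= 3.6103e+15 / 3.1948e+07
= 1.1301e+08 m/s

1.1301e+08


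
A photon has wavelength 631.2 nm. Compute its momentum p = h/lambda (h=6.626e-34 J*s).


p = h / lambda
= 6.626e-34 / (631.2e-9)
= 6.626e-34 / 6.3120e-07
= 1.0497e-27 kg*m/s

1.0497e-27


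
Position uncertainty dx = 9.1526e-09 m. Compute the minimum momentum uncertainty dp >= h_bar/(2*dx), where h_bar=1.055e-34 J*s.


dp = h_bar / (2 * dx)
= 1.055e-34 / (2 * 9.1526e-09)
= 1.055e-34 / 1.8305e-08
= 5.7634e-27 kg*m/s

5.7634e-27


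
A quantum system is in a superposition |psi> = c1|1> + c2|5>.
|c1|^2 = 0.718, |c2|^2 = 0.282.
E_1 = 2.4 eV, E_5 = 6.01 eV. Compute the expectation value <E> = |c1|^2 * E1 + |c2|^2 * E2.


<E> = |c1|^2 * E1 + |c2|^2 * E2
= 0.718 * 2.4 + 0.282 * 6.01
= 1.7232 + 1.6948
= 3.418 eV

3.418


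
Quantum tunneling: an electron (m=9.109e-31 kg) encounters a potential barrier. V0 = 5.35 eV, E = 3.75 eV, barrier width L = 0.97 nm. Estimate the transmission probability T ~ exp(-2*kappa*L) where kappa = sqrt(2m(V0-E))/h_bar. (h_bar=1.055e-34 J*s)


V0 - E = 1.6 eV = 2.5632e-19 J
kappa = sqrt(2 * m * (V0-E)) / h_bar
= sqrt(2 * 9.109e-31 * 2.5632e-19) / 1.055e-34
= 6.4772e+09 /m
2*kappa*L = 2 * 6.4772e+09 * 0.97e-9
= 12.5658
T = exp(-12.5658) = 3.489260e-06

3.489260e-06


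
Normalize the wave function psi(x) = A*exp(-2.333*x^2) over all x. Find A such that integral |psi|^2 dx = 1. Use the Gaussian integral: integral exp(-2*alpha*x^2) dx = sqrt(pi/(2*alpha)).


integral |psi|^2 dx = A^2 * sqrt(pi/(2*alpha)) = 1
A^2 = sqrt(2*alpha/pi)
= sqrt(2 * 2.333 / pi)
= 1.218702
A = sqrt(1.218702)
= 1.1039

1.1039


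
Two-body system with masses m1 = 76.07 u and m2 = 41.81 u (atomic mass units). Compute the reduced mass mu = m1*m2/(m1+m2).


mu = m1 * m2 / (m1 + m2)
= 76.07 * 41.81 / (76.07 + 41.81)
= 3180.4867 / 117.88
= 26.9807 u

26.9807


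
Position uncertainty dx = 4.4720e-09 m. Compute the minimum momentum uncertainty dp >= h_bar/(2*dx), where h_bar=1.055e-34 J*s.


dp = h_bar / (2 * dx)
= 1.055e-34 / (2 * 4.4720e-09)
= 1.055e-34 / 8.9440e-09
= 1.1796e-26 kg*m/s

1.1796e-26


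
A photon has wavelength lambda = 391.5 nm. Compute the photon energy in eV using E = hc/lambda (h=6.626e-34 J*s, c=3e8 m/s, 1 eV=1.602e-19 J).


E = hc / lambda
= (6.626e-34)(3e8) / (391.5e-9)
= 1.9878e-25 / 3.9150e-07
= 5.0774e-19 J
Converting to eV: 5.0774e-19 / 1.602e-19
= 3.1694 eV

3.1694


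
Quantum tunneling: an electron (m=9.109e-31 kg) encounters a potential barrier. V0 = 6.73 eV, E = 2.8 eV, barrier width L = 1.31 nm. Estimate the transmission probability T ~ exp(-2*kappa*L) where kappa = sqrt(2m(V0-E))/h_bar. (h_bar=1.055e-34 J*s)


V0 - E = 3.93 eV = 6.2959e-19 J
kappa = sqrt(2 * m * (V0-E)) / h_bar
= sqrt(2 * 9.109e-31 * 6.2959e-19) / 1.055e-34
= 1.0151e+10 /m
2*kappa*L = 2 * 1.0151e+10 * 1.31e-9
= 26.5966
T = exp(-26.5966) = 2.813375e-12

2.813375e-12


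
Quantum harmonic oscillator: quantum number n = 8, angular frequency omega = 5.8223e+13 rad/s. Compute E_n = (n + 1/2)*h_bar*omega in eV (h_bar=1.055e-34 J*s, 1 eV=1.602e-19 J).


E = (n + 1/2) * h_bar * omega
= (8 + 0.5) * 1.055e-34 * 5.8223e+13
= 8.5 * 6.1425e-21
= 5.2211e-20 J
= 0.3259 eV

0.3259


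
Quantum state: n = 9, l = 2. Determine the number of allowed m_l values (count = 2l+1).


m_l ranges from -l to +l in integer steps
So m_l goes from -2 to +2
Count = 2l + 1 = 2*2 + 1
= 5

5


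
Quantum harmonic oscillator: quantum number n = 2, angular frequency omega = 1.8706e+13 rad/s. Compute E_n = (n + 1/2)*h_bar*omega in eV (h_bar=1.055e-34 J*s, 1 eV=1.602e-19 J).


E = (n + 1/2) * h_bar * omega
= (2 + 0.5) * 1.055e-34 * 1.8706e+13
= 2.5 * 1.9735e-21
= 4.9337e-21 J
= 0.0308 eV

0.0308


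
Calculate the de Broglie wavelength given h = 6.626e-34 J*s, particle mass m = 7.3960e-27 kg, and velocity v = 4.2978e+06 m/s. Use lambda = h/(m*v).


lambda = h / (m * v)
= 6.626e-34 / (7.3960e-27 * 4.2978e+06)
= 6.626e-34 / 3.1787e-20
= 2.0845e-14 m

2.0845e-14


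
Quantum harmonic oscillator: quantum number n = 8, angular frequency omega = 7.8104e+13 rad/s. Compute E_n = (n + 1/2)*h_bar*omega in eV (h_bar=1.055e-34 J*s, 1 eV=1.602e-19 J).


E = (n + 1/2) * h_bar * omega
= (8 + 0.5) * 1.055e-34 * 7.8104e+13
= 8.5 * 8.2400e-21
= 7.0040e-20 J
= 0.4372 eV

0.4372


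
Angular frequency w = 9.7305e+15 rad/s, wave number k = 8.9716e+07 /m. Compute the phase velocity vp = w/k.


vp = w / k
= 9.7305e+15 / 8.9716e+07
= 1.0846e+08 m/s

1.0846e+08


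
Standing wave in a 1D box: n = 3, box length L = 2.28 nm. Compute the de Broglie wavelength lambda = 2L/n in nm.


lambda = 2L / n
= 2 * 2.28 / 3
= 4.56 / 3
= 1.52 nm

1.52


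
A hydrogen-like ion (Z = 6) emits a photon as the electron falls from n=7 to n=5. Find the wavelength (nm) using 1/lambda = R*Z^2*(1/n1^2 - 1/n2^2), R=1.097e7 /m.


1/lambda = R * Z^2 * (1/n1^2 - 1/n2^2)
= 1.097e7 * 6^2 * (1/5^2 - 1/7^2)
= 1.097e7 * 36 * (0.04 - 0.020408)
= 7.7372e+06 /m
lambda = 1 / 7.7372e+06
= 129.2456 nm

129.2456


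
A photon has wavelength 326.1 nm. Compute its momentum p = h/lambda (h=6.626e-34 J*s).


p = h / lambda
= 6.626e-34 / (326.1e-9)
= 6.626e-34 / 3.2610e-07
= 2.0319e-27 kg*m/s

2.0319e-27


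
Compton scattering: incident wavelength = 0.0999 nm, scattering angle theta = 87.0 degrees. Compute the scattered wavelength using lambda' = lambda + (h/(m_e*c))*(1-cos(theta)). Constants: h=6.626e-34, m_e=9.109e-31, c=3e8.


Compton wavelength: h/(m_e*c) = 2.4247e-12 m
d_lambda = 2.4247e-12 * (1 - cos(87.0 deg))
= 2.4247e-12 * 0.947664
= 2.2978e-12 m = 0.002298 nm
lambda' = 0.0999 + 0.002298
= 0.102198 nm

0.102198


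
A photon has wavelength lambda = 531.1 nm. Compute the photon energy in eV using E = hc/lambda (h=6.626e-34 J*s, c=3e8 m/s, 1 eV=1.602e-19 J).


E = hc / lambda
= (6.626e-34)(3e8) / (531.1e-9)
= 1.9878e-25 / 5.3110e-07
= 3.7428e-19 J
Converting to eV: 3.7428e-19 / 1.602e-19
= 2.3363 eV

2.3363


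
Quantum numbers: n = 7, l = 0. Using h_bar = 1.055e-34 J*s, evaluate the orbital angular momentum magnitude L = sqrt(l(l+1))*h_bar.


L = sqrt(l*(l+1)) * h_bar
= sqrt(0 * 1) * 1.055e-34
= sqrt(0) * 1.055e-34
= 0.0 * 1.055e-34
= 0.0000e+00 J*s

0.0000e+00


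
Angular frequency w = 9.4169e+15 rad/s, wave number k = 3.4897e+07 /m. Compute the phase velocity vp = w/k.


vp = w / k
= 9.4169e+15 / 3.4897e+07
= 2.6985e+08 m/s

2.6985e+08


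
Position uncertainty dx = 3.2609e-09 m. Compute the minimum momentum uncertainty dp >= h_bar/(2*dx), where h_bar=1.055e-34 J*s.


dp = h_bar / (2 * dx)
= 1.055e-34 / (2 * 3.2609e-09)
= 1.055e-34 / 6.5218e-09
= 1.6177e-26 kg*m/s

1.6177e-26


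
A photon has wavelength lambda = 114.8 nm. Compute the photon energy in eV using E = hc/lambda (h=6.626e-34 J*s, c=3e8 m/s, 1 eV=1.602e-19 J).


E = hc / lambda
= (6.626e-34)(3e8) / (114.8e-9)
= 1.9878e-25 / 1.1480e-07
= 1.7315e-18 J
Converting to eV: 1.7315e-18 / 1.602e-19
= 10.8086 eV

10.8086


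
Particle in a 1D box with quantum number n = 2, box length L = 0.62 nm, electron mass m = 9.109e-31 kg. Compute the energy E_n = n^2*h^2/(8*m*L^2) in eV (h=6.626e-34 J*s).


E = n^2 * h^2 / (8 * m * L^2)
= 2^2 * (6.626e-34)^2 / (8 * 9.109e-31 * (0.62e-9)^2)
= 4 * 4.3904e-67 / (8 * 9.109e-31 * 3.8440e-19)
= 6.2693e-19 J
= 3.9134 eV

3.9134


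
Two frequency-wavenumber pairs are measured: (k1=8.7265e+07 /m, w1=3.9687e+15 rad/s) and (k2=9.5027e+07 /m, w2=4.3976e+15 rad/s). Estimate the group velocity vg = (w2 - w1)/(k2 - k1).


vg = (w2 - w1) / (k2 - k1)
= (4.3976e+15 - 3.9687e+15) / (9.5027e+07 - 8.7265e+07)
= 4.2890e+14 / 7.7620e+06
= 5.5256e+07 m/s

5.5256e+07


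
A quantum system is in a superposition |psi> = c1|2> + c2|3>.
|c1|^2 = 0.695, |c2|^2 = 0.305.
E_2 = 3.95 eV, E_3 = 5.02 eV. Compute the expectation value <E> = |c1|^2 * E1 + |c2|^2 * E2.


<E> = |c1|^2 * E1 + |c2|^2 * E2
= 0.695 * 3.95 + 0.305 * 5.02
= 2.7452 + 1.5311
= 4.2763 eV

4.2763


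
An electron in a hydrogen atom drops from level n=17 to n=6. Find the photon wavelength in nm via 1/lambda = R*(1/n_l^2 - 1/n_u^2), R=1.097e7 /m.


1/lambda = R * (1/n_l^2 - 1/n_u^2)
= 1.097e7 * (1/6^2 - 1/17^2)
= 1.097e7 * (0.027778 - 0.00346)
= 1.097e7 * 0.024318
= 2.6676e+05 /m
lambda = 1 / 2.6676e+05 = 3748.6353 nm

3748.6353


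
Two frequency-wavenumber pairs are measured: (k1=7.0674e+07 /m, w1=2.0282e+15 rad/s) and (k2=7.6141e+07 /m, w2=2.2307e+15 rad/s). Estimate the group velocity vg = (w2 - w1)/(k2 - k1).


vg = (w2 - w1) / (k2 - k1)
= (2.2307e+15 - 2.0282e+15) / (7.6141e+07 - 7.0674e+07)
= 2.0250e+14 / 5.4670e+06
= 3.7040e+07 m/s

3.7040e+07


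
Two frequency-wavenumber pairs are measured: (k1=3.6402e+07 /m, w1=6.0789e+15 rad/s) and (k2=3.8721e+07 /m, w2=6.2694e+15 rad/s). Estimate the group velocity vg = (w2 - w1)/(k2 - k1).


vg = (w2 - w1) / (k2 - k1)
= (6.2694e+15 - 6.0789e+15) / (3.8721e+07 - 3.6402e+07)
= 1.9050e+14 / 2.3190e+06
= 8.2147e+07 m/s

8.2147e+07


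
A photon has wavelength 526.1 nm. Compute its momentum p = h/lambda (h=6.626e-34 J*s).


p = h / lambda
= 6.626e-34 / (526.1e-9)
= 6.626e-34 / 5.2610e-07
= 1.2595e-27 kg*m/s

1.2595e-27


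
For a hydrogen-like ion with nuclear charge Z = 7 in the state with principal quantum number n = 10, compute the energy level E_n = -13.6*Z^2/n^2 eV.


E_n = -13.6 * Z^2 / n^2
= -13.6 * 7^2 / 10^2
= -13.6 * 49 / 100
= -6.664 eV

-6.664


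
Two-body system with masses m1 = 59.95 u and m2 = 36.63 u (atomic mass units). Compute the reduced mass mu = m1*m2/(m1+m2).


mu = m1 * m2 / (m1 + m2)
= 59.95 * 36.63 / (59.95 + 36.63)
= 2195.9685 / 96.58
= 22.7373 u

22.7373


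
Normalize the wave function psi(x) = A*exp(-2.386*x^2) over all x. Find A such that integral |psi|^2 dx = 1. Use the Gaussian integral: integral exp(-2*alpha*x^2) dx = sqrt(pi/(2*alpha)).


integral |psi|^2 dx = A^2 * sqrt(pi/(2*alpha)) = 1
A^2 = sqrt(2*alpha/pi)
= sqrt(2 * 2.386 / pi)
= 1.232467
A = sqrt(1.232467)
= 1.1102

1.1102


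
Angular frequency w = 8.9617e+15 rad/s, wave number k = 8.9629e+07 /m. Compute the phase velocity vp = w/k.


vp = w / k
= 8.9617e+15 / 8.9629e+07
= 9.9987e+07 m/s

9.9987e+07


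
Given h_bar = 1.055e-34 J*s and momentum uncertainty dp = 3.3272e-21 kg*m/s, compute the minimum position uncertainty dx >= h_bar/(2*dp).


dx = h_bar / (2 * dp)
= 1.055e-34 / (2 * 3.3272e-21)
= 1.055e-34 / 6.6544e-21
= 1.5854e-14 m

1.5854e-14


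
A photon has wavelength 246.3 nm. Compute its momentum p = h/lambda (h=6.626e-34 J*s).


p = h / lambda
= 6.626e-34 / (246.3e-9)
= 6.626e-34 / 2.4630e-07
= 2.6902e-27 kg*m/s

2.6902e-27


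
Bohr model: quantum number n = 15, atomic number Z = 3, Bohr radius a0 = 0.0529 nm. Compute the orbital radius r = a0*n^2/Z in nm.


r = a0 * n^2 / Z
= 0.0529 * 15^2 / 3
= 0.0529 * 225 / 3
= 3.9675 nm

3.9675


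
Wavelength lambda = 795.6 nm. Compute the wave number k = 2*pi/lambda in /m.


k = 2 * pi / lambda
= 6.2832 / (795.6e-9)
= 6.2832 / 7.9560e-07
= 7.8974e+06 /m

7.8974e+06


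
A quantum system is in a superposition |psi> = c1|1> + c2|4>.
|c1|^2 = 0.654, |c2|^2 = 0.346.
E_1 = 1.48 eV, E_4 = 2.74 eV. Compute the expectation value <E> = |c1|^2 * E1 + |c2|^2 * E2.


<E> = |c1|^2 * E1 + |c2|^2 * E2
= 0.654 * 1.48 + 0.346 * 2.74
= 0.9679 + 0.948
= 1.916 eV

1.916


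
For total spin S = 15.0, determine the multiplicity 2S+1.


Spin multiplicity = 2S + 1
= 2 * 15.0 + 1
= 30.0 + 1
= 31

31


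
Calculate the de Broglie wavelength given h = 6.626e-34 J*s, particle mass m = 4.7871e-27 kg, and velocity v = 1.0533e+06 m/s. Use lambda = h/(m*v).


lambda = h / (m * v)
= 6.626e-34 / (4.7871e-27 * 1.0533e+06)
= 6.626e-34 / 5.0423e-21
= 1.3141e-13 m

1.3141e-13


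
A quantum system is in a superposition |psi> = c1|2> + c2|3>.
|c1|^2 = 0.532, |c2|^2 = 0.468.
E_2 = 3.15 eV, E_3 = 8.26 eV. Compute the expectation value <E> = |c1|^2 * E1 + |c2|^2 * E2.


<E> = |c1|^2 * E1 + |c2|^2 * E2
= 0.532 * 3.15 + 0.468 * 8.26
= 1.6758 + 3.8657
= 5.5415 eV

5.5415


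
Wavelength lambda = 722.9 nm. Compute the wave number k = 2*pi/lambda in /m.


k = 2 * pi / lambda
= 6.2832 / (722.9e-9)
= 6.2832 / 7.2290e-07
= 8.6916e+06 /m

8.6916e+06


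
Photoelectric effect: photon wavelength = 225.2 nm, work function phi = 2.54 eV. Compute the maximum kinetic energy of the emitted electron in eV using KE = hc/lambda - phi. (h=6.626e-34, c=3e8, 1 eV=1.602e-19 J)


E_photon = hc / lambda
= (6.626e-34)(3e8) / (225.2e-9)
= 8.8268e-19 J
= 5.5099 eV
KE = E_photon - phi
= 5.5099 - 2.54
= 2.9699 eV

2.9699


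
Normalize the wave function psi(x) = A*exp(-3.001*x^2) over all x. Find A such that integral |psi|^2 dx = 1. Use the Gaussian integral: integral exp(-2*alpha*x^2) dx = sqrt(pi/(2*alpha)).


integral |psi|^2 dx = A^2 * sqrt(pi/(2*alpha)) = 1
A^2 = sqrt(2*alpha/pi)
= sqrt(2 * 3.001 / pi)
= 1.382207
A = sqrt(1.382207)
= 1.1757

1.1757


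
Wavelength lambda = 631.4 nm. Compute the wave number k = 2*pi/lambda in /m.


k = 2 * pi / lambda
= 6.2832 / (631.4e-9)
= 6.2832 / 6.3140e-07
= 9.9512e+06 /m

9.9512e+06


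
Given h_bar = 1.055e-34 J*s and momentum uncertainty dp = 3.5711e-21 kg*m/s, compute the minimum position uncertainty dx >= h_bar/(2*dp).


dx = h_bar / (2 * dp)
= 1.055e-34 / (2 * 3.5711e-21)
= 1.055e-34 / 7.1422e-21
= 1.4771e-14 m

1.4771e-14


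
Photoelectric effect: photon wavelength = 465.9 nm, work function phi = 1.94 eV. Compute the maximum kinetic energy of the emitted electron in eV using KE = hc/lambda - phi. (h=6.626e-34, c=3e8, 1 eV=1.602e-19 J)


E_photon = hc / lambda
= (6.626e-34)(3e8) / (465.9e-9)
= 4.2666e-19 J
= 2.6633 eV
KE = E_photon - phi
= 2.6633 - 1.94
= 0.7233 eV

0.7233


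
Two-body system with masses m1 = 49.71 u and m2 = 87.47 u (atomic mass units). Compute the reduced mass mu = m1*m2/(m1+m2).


mu = m1 * m2 / (m1 + m2)
= 49.71 * 87.47 / (49.71 + 87.47)
= 4348.1337 / 137.18
= 31.6966 u

31.6966


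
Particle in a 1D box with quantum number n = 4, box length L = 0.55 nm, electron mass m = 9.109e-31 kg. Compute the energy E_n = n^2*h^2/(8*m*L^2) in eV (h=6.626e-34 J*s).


E = n^2 * h^2 / (8 * m * L^2)
= 4^2 * (6.626e-34)^2 / (8 * 9.109e-31 * (0.55e-9)^2)
= 16 * 4.3904e-67 / (8 * 9.109e-31 * 3.0250e-19)
= 3.1867e-18 J
= 19.8918 eV

19.8918


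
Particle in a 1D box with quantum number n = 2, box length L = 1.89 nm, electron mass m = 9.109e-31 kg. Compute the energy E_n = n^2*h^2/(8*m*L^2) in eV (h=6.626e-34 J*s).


E = n^2 * h^2 / (8 * m * L^2)
= 2^2 * (6.626e-34)^2 / (8 * 9.109e-31 * (1.89e-9)^2)
= 4 * 4.3904e-67 / (8 * 9.109e-31 * 3.5721e-18)
= 6.7465e-20 J
= 0.4211 eV

0.4211


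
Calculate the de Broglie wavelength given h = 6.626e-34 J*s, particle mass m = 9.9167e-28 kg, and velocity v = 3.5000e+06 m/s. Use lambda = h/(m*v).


lambda = h / (m * v)
= 6.626e-34 / (9.9167e-28 * 3.5000e+06)
= 6.626e-34 / 3.4708e-21
= 1.9090e-13 m

1.9090e-13


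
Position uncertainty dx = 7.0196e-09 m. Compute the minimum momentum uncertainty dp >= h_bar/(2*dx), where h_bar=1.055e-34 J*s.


dp = h_bar / (2 * dx)
= 1.055e-34 / (2 * 7.0196e-09)
= 1.055e-34 / 1.4039e-08
= 7.5147e-27 kg*m/s

7.5147e-27


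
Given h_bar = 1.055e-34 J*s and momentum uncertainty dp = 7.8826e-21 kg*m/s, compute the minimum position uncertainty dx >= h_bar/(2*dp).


dx = h_bar / (2 * dp)
= 1.055e-34 / (2 * 7.8826e-21)
= 1.055e-34 / 1.5765e-20
= 6.6920e-15 m

6.6920e-15


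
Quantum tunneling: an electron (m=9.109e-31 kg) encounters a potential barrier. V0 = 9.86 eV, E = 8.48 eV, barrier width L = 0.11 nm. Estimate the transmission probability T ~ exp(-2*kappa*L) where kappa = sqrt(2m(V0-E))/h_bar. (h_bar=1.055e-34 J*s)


V0 - E = 1.38 eV = 2.2108e-19 J
kappa = sqrt(2 * m * (V0-E)) / h_bar
= sqrt(2 * 9.109e-31 * 2.2108e-19) / 1.055e-34
= 6.0155e+09 /m
2*kappa*L = 2 * 6.0155e+09 * 0.11e-9
= 1.3234
T = exp(-1.3234) = 2.662284e-01

2.662284e-01


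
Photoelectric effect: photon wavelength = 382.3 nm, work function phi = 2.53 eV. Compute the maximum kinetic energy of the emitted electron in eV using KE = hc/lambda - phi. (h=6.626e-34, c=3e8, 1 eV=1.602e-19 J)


E_photon = hc / lambda
= (6.626e-34)(3e8) / (382.3e-9)
= 5.1996e-19 J
= 3.2457 eV
KE = E_photon - phi
= 3.2457 - 2.53
= 0.7157 eV

0.7157


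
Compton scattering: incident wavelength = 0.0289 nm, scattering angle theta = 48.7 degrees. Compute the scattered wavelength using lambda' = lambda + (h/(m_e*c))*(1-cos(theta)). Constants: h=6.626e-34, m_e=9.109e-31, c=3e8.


Compton wavelength: h/(m_e*c) = 2.4247e-12 m
d_lambda = 2.4247e-12 * (1 - cos(48.7 deg))
= 2.4247e-12 * 0.339998
= 8.2440e-13 m = 0.000824 nm
lambda' = 0.0289 + 0.000824
= 0.029724 nm

0.029724


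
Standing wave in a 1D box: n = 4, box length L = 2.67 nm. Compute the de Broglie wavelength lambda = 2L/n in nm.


lambda = 2L / n
= 2 * 2.67 / 4
= 5.34 / 4
= 1.335 nm

1.335


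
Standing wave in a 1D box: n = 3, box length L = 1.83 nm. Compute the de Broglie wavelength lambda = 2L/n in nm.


lambda = 2L / n
= 2 * 1.83 / 3
= 3.66 / 3
= 1.22 nm

1.22


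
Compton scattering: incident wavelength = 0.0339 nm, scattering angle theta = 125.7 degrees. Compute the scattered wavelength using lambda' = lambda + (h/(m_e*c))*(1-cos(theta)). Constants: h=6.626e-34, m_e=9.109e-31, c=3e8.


Compton wavelength: h/(m_e*c) = 2.4247e-12 m
d_lambda = 2.4247e-12 * (1 - cos(125.7 deg))
= 2.4247e-12 * 1.583541
= 3.8396e-12 m = 0.00384 nm
lambda' = 0.0339 + 0.00384
= 0.03774 nm

0.03774


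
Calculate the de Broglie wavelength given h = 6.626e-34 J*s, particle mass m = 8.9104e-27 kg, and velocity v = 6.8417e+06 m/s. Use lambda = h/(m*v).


lambda = h / (m * v)
= 6.626e-34 / (8.9104e-27 * 6.8417e+06)
= 6.626e-34 / 6.0962e-20
= 1.0869e-14 m

1.0869e-14


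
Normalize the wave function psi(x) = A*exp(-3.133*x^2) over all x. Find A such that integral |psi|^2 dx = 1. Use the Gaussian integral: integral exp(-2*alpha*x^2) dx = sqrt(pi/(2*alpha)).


integral |psi|^2 dx = A^2 * sqrt(pi/(2*alpha)) = 1
A^2 = sqrt(2*alpha/pi)
= sqrt(2 * 3.133 / pi)
= 1.412278
A = sqrt(1.412278)
= 1.1884

1.1884


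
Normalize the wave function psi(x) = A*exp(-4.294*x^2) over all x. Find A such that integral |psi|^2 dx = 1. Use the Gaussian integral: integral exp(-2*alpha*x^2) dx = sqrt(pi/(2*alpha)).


integral |psi|^2 dx = A^2 * sqrt(pi/(2*alpha)) = 1
A^2 = sqrt(2*alpha/pi)
= sqrt(2 * 4.294 / pi)
= 1.653374
A = sqrt(1.653374)
= 1.2858

1.2858


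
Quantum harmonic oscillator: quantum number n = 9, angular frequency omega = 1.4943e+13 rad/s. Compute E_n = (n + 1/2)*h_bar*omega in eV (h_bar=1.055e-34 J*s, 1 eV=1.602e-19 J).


E = (n + 1/2) * h_bar * omega
= (9 + 0.5) * 1.055e-34 * 1.4943e+13
= 9.5 * 1.5765e-21
= 1.4977e-20 J
= 0.0935 eV

0.0935


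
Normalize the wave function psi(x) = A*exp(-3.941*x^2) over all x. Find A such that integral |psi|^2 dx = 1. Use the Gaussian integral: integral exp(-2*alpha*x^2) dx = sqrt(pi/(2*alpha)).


integral |psi|^2 dx = A^2 * sqrt(pi/(2*alpha)) = 1
A^2 = sqrt(2*alpha/pi)
= sqrt(2 * 3.941 / pi)
= 1.583957
A = sqrt(1.583957)
= 1.2586

1.2586


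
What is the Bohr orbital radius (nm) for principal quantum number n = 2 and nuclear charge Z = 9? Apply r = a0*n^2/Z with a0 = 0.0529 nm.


r = a0 * n^2 / Z
= 0.0529 * 2^2 / 9
= 0.0529 * 4 / 9
= 0.0235 nm

0.0235


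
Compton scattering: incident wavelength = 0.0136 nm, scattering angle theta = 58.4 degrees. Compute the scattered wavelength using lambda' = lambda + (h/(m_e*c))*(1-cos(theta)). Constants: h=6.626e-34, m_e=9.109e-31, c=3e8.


Compton wavelength: h/(m_e*c) = 2.4247e-12 m
d_lambda = 2.4247e-12 * (1 - cos(58.4 deg))
= 2.4247e-12 * 0.476014
= 1.1542e-12 m = 0.001154 nm
lambda' = 0.0136 + 0.001154
= 0.014754 nm

0.014754


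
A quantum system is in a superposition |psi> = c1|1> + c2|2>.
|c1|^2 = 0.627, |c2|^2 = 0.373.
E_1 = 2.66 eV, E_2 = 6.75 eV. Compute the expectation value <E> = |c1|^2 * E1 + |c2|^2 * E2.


<E> = |c1|^2 * E1 + |c2|^2 * E2
= 0.627 * 2.66 + 0.373 * 6.75
= 1.6678 + 2.5177
= 4.1856 eV

4.1856


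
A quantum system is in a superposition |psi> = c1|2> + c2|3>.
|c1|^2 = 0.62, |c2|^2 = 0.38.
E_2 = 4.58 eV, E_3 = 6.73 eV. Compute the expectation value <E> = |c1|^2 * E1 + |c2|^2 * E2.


<E> = |c1|^2 * E1 + |c2|^2 * E2
= 0.62 * 4.58 + 0.38 * 6.73
= 2.8396 + 2.5574
= 5.397 eV

5.397


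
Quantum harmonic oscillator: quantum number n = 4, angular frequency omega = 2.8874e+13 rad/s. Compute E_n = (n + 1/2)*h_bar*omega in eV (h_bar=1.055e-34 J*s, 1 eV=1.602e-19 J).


E = (n + 1/2) * h_bar * omega
= (4 + 0.5) * 1.055e-34 * 2.8874e+13
= 4.5 * 3.0462e-21
= 1.3708e-20 J
= 0.0856 eV

0.0856


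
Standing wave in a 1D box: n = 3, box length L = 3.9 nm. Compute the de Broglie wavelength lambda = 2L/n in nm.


lambda = 2L / n
= 2 * 3.9 / 3
= 7.8 / 3
= 2.6 nm

2.6


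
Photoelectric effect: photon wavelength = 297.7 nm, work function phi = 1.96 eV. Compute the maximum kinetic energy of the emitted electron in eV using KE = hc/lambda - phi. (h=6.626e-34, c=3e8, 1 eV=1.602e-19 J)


E_photon = hc / lambda
= (6.626e-34)(3e8) / (297.7e-9)
= 6.6772e-19 J
= 4.168 eV
KE = E_photon - phi
= 4.168 - 1.96
= 2.208 eV

2.208


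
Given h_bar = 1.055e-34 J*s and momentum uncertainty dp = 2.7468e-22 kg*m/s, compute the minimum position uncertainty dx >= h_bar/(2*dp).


dx = h_bar / (2 * dp)
= 1.055e-34 / (2 * 2.7468e-22)
= 1.055e-34 / 5.4936e-22
= 1.9204e-13 m

1.9204e-13


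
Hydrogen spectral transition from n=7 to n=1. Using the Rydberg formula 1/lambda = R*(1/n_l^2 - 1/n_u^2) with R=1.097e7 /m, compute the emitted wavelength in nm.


1/lambda = R * (1/n_l^2 - 1/n_u^2)
= 1.097e7 * (1/1^2 - 1/7^2)
= 1.097e7 * (1.0 - 0.020408)
= 1.097e7 * 0.979592
= 1.0746e+07 /m
lambda = 1 / 1.0746e+07 = 93.0568 nm

93.0568


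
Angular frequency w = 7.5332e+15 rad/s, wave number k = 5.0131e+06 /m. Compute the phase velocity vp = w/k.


vp = w / k
= 7.5332e+15 / 5.0131e+06
= 1.5027e+09 m/s

1.5027e+09


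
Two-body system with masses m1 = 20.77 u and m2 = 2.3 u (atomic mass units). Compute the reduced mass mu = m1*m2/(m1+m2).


mu = m1 * m2 / (m1 + m2)
= 20.77 * 2.3 / (20.77 + 2.3)
= 47.771 / 23.07
= 2.0707 u

2.0707


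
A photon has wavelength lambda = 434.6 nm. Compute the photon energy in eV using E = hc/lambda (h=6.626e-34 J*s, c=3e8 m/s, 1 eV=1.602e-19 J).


E = hc / lambda
= (6.626e-34)(3e8) / (434.6e-9)
= 1.9878e-25 / 4.3460e-07
= 4.5739e-19 J
Converting to eV: 4.5739e-19 / 1.602e-19
= 2.8551 eV

2.8551


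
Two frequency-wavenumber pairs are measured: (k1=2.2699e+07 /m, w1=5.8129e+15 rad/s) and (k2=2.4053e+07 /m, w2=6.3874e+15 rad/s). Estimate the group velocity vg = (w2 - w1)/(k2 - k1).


vg = (w2 - w1) / (k2 - k1)
= (6.3874e+15 - 5.8129e+15) / (2.4053e+07 - 2.2699e+07)
= 5.7450e+14 / 1.3540e+06
= 4.2430e+08 m/s

4.2430e+08


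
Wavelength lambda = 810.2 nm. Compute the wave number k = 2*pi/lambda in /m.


k = 2 * pi / lambda
= 6.2832 / (810.2e-9)
= 6.2832 / 8.1020e-07
= 7.7551e+06 /m

7.7551e+06


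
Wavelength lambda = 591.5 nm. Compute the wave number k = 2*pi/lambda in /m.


k = 2 * pi / lambda
= 6.2832 / (591.5e-9)
= 6.2832 / 5.9150e-07
= 1.0622e+07 /m

1.0622e+07


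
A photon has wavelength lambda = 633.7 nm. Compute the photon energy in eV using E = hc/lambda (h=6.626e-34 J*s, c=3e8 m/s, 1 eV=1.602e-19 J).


E = hc / lambda
= (6.626e-34)(3e8) / (633.7e-9)
= 1.9878e-25 / 6.3370e-07
= 3.1368e-19 J
Converting to eV: 3.1368e-19 / 1.602e-19
= 1.9581 eV

1.9581


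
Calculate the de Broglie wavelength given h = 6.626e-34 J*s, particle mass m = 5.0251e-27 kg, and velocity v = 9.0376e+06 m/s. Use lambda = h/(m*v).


lambda = h / (m * v)
= 6.626e-34 / (5.0251e-27 * 9.0376e+06)
= 6.626e-34 / 4.5415e-20
= 1.4590e-14 m

1.4590e-14


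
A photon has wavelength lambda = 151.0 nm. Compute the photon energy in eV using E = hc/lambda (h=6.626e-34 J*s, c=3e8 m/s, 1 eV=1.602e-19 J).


E = hc / lambda
= (6.626e-34)(3e8) / (151.0e-9)
= 1.9878e-25 / 1.5100e-07
= 1.3164e-18 J
Converting to eV: 1.3164e-18 / 1.602e-19
= 8.2174 eV

8.2174


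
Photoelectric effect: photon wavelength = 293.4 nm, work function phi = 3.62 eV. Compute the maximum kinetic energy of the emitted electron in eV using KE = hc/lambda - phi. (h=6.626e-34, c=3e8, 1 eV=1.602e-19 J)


E_photon = hc / lambda
= (6.626e-34)(3e8) / (293.4e-9)
= 6.7751e-19 J
= 4.2291 eV
KE = E_photon - phi
= 4.2291 - 3.62
= 0.6091 eV

0.6091


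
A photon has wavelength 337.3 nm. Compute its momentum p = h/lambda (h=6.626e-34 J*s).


p = h / lambda
= 6.626e-34 / (337.3e-9)
= 6.626e-34 / 3.3730e-07
= 1.9644e-27 kg*m/s

1.9644e-27


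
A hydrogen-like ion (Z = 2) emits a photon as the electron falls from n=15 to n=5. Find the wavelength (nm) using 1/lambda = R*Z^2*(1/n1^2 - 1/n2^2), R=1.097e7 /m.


1/lambda = R * Z^2 * (1/n1^2 - 1/n2^2)
= 1.097e7 * 2^2 * (1/5^2 - 1/15^2)
= 1.097e7 * 4 * (0.04 - 0.004444)
= 1.5602e+06 /m
lambda = 1 / 1.5602e+06
= 640.9526 nm

640.9526


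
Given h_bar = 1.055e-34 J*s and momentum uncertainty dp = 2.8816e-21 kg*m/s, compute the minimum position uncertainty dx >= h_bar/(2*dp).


dx = h_bar / (2 * dp)
= 1.055e-34 / (2 * 2.8816e-21)
= 1.055e-34 / 5.7632e-21
= 1.8306e-14 m

1.8306e-14


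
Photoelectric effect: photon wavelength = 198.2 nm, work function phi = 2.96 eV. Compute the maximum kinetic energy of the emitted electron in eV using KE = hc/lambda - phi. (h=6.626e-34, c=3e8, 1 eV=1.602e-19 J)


E_photon = hc / lambda
= (6.626e-34)(3e8) / (198.2e-9)
= 1.0029e-18 J
= 6.2605 eV
KE = E_photon - phi
= 6.2605 - 2.96
= 3.3005 eV

3.3005


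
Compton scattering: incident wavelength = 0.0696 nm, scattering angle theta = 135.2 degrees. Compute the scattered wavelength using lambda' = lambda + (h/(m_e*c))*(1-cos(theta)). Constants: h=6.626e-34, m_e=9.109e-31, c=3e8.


Compton wavelength: h/(m_e*c) = 2.4247e-12 m
d_lambda = 2.4247e-12 * (1 - cos(135.2 deg))
= 2.4247e-12 * 1.709571
= 4.1452e-12 m = 0.004145 nm
lambda' = 0.0696 + 0.004145
= 0.073745 nm

0.073745


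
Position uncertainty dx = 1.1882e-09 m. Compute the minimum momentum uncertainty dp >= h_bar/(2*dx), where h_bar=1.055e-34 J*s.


dp = h_bar / (2 * dx)
= 1.055e-34 / (2 * 1.1882e-09)
= 1.055e-34 / 2.3764e-09
= 4.4395e-26 kg*m/s

4.4395e-26


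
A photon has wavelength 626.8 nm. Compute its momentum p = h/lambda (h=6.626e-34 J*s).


p = h / lambda
= 6.626e-34 / (626.8e-9)
= 6.626e-34 / 6.2680e-07
= 1.0571e-27 kg*m/s

1.0571e-27


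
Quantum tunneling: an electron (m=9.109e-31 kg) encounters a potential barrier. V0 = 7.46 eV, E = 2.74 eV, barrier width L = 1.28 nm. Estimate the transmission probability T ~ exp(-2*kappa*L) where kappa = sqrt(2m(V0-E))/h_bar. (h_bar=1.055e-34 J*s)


V0 - E = 4.72 eV = 7.5614e-19 J
kappa = sqrt(2 * m * (V0-E)) / h_bar
= sqrt(2 * 9.109e-31 * 7.5614e-19) / 1.055e-34
= 1.1125e+10 /m
2*kappa*L = 2 * 1.1125e+10 * 1.28e-9
= 28.48
T = exp(-28.48) = 4.278481e-13

4.278481e-13


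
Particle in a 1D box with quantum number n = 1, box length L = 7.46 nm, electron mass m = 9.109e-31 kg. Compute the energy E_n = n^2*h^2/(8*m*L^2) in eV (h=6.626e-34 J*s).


E = n^2 * h^2 / (8 * m * L^2)
= 1^2 * (6.626e-34)^2 / (8 * 9.109e-31 * (7.46e-9)^2)
= 1 * 4.3904e-67 / (8 * 9.109e-31 * 5.5652e-17)
= 1.0826e-21 J
= 0.0068 eV

0.0068


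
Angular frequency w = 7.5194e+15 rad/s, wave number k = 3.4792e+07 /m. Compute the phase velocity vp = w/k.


vp = w / k
= 7.5194e+15 / 3.4792e+07
= 2.1612e+08 m/s

2.1612e+08


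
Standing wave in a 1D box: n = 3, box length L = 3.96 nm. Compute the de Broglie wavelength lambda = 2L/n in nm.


lambda = 2L / n
= 2 * 3.96 / 3
= 7.92 / 3
= 2.64 nm

2.64


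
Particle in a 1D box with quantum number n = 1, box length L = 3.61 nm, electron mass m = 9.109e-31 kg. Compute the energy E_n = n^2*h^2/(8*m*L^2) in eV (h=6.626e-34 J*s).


E = n^2 * h^2 / (8 * m * L^2)
= 1^2 * (6.626e-34)^2 / (8 * 9.109e-31 * (3.61e-9)^2)
= 1 * 4.3904e-67 / (8 * 9.109e-31 * 1.3032e-17)
= 4.6230e-21 J
= 0.0289 eV

0.0289


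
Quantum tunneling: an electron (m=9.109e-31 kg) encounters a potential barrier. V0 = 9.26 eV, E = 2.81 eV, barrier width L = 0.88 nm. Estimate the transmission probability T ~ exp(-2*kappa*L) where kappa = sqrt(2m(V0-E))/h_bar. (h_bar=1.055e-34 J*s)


V0 - E = 6.45 eV = 1.0333e-18 J
kappa = sqrt(2 * m * (V0-E)) / h_bar
= sqrt(2 * 9.109e-31 * 1.0333e-18) / 1.055e-34
= 1.3005e+10 /m
2*kappa*L = 2 * 1.3005e+10 * 0.88e-9
= 22.8887
T = exp(-22.8887) = 1.146968e-10

1.146968e-10


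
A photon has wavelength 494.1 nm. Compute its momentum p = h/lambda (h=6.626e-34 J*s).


p = h / lambda
= 6.626e-34 / (494.1e-9)
= 6.626e-34 / 4.9410e-07
= 1.3410e-27 kg*m/s

1.3410e-27


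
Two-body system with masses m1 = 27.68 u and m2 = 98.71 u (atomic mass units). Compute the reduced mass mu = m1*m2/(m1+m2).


mu = m1 * m2 / (m1 + m2)
= 27.68 * 98.71 / (27.68 + 98.71)
= 2732.2928 / 126.39
= 21.618 u

21.618


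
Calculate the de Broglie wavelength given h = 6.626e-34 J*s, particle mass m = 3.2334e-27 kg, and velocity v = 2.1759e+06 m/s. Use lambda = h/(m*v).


lambda = h / (m * v)
= 6.626e-34 / (3.2334e-27 * 2.1759e+06)
= 6.626e-34 / 7.0356e-21
= 9.4179e-14 m

9.4179e-14


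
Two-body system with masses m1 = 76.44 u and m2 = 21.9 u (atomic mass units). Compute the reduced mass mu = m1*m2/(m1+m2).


mu = m1 * m2 / (m1 + m2)
= 76.44 * 21.9 / (76.44 + 21.9)
= 1674.036 / 98.34
= 17.0229 u

17.0229


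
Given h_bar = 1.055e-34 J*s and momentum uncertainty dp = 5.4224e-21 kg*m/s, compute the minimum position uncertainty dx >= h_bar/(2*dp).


dx = h_bar / (2 * dp)
= 1.055e-34 / (2 * 5.4224e-21)
= 1.055e-34 / 1.0845e-20
= 9.7282e-15 m

9.7282e-15


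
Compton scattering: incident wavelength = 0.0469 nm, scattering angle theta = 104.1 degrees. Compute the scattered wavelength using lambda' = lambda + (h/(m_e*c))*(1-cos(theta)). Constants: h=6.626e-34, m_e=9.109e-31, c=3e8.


Compton wavelength: h/(m_e*c) = 2.4247e-12 m
d_lambda = 2.4247e-12 * (1 - cos(104.1 deg))
= 2.4247e-12 * 1.243615
= 3.0154e-12 m = 0.003015 nm
lambda' = 0.0469 + 0.003015
= 0.049915 nm

0.049915
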